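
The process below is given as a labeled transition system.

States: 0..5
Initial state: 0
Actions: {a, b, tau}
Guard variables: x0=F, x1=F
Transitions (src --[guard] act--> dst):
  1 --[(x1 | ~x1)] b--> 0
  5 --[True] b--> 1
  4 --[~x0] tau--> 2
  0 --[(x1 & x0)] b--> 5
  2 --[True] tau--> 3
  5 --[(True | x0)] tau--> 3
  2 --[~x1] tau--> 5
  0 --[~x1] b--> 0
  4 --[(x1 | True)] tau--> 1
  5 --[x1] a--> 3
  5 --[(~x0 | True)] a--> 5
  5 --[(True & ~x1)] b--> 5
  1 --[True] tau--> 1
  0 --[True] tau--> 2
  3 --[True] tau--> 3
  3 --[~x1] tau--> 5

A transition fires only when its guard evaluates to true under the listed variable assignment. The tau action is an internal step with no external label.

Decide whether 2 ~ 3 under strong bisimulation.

Answer: BISIMILAR

Trace:
Refine partition for ~:
  π0 = {{0,1,2,3,4,5}}
  π1 = {{0,1},{2,3,4},{5}}
  π2 = {{0},{1},{2,3},{4},{5}}
Fixed point at round 3; 5 class(es).
class of 2: {2,3}; class of 3: {2,3}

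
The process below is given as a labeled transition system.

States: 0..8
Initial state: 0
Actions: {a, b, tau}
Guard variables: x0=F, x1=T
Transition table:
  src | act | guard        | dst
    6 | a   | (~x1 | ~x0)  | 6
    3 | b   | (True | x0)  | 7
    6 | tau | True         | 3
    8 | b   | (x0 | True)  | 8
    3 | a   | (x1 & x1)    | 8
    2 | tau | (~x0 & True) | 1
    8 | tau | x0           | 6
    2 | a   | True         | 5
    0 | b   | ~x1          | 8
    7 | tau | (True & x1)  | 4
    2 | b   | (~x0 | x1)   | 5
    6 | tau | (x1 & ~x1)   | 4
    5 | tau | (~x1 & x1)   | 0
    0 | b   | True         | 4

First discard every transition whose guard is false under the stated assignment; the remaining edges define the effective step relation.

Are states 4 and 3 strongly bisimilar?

Answer: NOT BISIMILAR

Analysis:
Bisimulation quotient by refinement:
  π0 = {{0,1,2,3,4,5,6,7,8}}
  π1 = {{0,8},{1,4,5},{2},{3},{6},{7}}
  π2 = {{0},{1,4,5},{2},{3},{6},{7},{8}}
stable after 3 split(s): 7 block(s)
class of 4: {1,4,5}; class of 3: {3}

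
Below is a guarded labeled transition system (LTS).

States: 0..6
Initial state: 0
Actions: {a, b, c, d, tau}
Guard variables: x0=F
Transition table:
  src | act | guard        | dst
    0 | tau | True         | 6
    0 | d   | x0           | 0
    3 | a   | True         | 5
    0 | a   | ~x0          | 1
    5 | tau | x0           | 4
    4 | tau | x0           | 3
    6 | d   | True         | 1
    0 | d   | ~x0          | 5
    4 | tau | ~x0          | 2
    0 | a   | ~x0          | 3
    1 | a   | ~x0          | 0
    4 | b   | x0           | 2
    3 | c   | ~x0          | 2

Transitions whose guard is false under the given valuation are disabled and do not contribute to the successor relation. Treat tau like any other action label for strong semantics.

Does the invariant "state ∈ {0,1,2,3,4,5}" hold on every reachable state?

Answer: INVARIANT VIOLATED at state 6

Trace:
Safe = {0,1,2,3,4,5}
Reachable = {0,1,2,3,5,6}
  0: ✓
  1: ✓
  2: ✓
  3: ✓
  5: ✓
  6: ✗ unsafe
reach 6 via tau — violates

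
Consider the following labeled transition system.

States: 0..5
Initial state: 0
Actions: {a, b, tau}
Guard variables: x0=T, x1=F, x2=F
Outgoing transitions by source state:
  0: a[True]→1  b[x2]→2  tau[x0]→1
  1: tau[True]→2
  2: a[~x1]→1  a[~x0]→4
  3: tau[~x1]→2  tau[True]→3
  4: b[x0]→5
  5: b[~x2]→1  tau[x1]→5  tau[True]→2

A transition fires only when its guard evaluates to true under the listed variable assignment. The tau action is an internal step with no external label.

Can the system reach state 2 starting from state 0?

Guard filter leaves 9 enabled edge(s).
L0 = {0}
L1 = {1}  now seen {0,1}
L2 = {2}  now seen {0,1,2}
Reachable = {0,1,2}
witness 2: a·tau

Answer: REACHABLE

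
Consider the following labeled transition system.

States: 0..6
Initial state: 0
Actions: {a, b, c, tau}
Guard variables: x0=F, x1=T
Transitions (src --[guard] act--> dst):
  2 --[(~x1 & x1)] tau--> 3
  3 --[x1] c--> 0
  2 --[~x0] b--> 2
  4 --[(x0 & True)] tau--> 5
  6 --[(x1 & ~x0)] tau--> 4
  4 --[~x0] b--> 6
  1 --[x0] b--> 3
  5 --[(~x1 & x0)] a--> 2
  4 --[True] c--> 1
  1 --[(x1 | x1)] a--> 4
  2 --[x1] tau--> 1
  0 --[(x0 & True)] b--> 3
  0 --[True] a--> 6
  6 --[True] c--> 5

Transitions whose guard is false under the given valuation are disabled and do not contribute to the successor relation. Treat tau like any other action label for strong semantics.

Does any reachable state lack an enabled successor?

Reachable = {0,1,4,5,6}
  0: a→6  [1 exit(s)]
  1: a→4  [1 exit(s)]
  4: b→6  c→1  [2 exit(s)]
  5: ∅  [no exit]
  6: c→5  tau→4  [2 exit(s)]
trace reaching 5: a·c

Answer: DEADLOCK at state 5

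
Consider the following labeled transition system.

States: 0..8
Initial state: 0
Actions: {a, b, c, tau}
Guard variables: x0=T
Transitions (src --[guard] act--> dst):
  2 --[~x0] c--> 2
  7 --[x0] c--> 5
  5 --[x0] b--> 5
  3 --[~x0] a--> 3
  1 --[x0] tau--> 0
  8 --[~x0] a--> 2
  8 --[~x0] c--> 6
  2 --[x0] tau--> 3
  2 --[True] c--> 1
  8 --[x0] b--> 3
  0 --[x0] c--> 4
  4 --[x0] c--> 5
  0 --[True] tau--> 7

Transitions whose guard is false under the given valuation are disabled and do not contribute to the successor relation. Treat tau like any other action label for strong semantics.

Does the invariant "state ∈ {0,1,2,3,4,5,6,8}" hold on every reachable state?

Safe = {0,1,2,3,4,5,6,8}
Reach set: {0,4,5,7}
  0: ok
  4: ok
  5: ok
  7: VIOLATES
reach 7 via tau — violates

Answer: INVARIANT VIOLATED at state 7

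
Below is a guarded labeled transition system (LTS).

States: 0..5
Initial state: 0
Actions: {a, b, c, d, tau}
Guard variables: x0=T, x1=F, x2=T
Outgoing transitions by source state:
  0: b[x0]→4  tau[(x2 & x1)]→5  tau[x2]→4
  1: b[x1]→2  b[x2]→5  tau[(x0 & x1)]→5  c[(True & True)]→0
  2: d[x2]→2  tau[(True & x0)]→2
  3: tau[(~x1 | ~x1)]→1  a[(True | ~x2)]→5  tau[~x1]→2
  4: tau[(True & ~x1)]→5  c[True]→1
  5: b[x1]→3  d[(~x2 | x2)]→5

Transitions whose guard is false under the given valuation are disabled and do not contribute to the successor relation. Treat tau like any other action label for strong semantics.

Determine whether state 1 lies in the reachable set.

Answer: REACHABLE

Analysis:
After dropping false guards: 12 live edges.
L0 = {0}
L1 = {4}  cumulative {0,4}
L2 = {1,5}  cumulative {0,1,4,5}
Reach set: {0,1,4,5}
witness 1: b·c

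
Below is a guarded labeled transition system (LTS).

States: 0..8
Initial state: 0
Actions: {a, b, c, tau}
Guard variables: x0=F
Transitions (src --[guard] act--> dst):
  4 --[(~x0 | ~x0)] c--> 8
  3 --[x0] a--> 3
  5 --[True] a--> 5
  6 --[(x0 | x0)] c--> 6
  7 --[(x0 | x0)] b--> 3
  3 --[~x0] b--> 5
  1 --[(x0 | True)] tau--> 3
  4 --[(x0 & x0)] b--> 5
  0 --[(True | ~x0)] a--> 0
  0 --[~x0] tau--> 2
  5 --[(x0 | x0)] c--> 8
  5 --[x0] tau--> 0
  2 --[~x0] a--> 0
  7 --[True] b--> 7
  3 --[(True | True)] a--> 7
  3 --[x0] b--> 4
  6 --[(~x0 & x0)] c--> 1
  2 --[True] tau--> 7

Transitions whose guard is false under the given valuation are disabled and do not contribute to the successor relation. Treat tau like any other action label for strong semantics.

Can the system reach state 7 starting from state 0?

10 transition(s) survive guard evaluation.
L0 = {0}
L1 = {2}  now seen {0,2}
L2 = {7}  now seen {0,2,7}
Reach set: {0,2,7}
witness 7: tau·tau

Answer: REACHABLE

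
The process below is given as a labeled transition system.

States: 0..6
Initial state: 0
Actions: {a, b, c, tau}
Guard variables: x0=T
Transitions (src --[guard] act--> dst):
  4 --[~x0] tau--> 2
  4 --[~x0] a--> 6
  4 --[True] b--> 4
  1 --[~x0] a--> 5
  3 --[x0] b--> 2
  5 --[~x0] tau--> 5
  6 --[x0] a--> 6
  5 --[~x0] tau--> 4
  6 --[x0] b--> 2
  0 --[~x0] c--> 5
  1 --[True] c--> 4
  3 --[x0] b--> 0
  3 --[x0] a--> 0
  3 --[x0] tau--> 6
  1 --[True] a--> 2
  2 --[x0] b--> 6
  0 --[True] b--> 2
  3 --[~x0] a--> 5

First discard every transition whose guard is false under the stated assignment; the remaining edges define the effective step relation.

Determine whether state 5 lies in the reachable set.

After dropping false guards: 11 live edges.
depth 0: {0}
depth 1: {2}  cumulative {0,2}
depth 2: {6}  cumulative {0,2,6}
Reach set: {0,2,6}

Answer: UNREACHABLE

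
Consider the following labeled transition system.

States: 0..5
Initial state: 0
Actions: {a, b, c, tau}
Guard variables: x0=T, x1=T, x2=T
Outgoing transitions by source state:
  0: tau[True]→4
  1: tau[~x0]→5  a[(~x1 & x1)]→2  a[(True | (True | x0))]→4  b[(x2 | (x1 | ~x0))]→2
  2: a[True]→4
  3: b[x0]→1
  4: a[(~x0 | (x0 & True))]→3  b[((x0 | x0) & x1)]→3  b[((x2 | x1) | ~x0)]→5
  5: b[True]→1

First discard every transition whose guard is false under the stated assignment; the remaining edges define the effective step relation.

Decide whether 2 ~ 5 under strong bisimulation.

Bisimulation quotient by refinement:
  π0 = {{0,1,2,3,4,5}}
  π1 = {{0},{1,4},{2},{3,5}}
  π2 = {{0},{1},{2},{3,5},{4}}
5 equivalence class(es) (converged in 3)
[2]={2}  [5]={3,5}

Answer: NOT BISIMILAR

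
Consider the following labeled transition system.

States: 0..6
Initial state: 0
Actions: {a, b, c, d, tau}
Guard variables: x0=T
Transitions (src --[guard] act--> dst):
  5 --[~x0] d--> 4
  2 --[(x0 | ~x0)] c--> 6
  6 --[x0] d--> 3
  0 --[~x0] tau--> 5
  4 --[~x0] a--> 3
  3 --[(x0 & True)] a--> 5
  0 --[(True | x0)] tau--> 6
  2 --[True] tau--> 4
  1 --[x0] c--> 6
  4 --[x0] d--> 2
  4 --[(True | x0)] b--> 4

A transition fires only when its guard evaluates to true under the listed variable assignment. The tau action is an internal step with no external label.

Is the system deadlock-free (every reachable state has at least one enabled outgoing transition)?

Answer: DEADLOCK at state 5

Working:
Reach set: {0,3,5,6}
  0: tau→6  [1 exit(s)]
  3: a→5  [1 exit(s)]
  5: ∅  [STUCK]
  6: d→3  [1 exit(s)]
Path to 5: tau·d·a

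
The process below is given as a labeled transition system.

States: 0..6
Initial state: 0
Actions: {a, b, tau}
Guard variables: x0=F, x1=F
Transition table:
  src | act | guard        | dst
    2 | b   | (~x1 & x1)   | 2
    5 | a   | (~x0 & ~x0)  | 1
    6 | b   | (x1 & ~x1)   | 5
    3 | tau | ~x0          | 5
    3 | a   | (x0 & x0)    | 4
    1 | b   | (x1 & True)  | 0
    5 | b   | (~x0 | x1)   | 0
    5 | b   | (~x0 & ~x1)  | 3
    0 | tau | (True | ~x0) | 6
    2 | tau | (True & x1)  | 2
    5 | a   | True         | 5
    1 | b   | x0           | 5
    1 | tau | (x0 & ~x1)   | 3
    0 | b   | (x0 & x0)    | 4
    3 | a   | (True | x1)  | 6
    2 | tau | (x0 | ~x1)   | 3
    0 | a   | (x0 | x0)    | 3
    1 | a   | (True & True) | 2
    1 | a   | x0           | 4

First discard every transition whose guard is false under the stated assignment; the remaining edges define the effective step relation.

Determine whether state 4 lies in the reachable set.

Answer: UNREACHABLE

Analysis:
After dropping false guards: 9 live edges.
depth 0: {0}
depth 1: {6}  cumulative {0,6}
R = {0,6}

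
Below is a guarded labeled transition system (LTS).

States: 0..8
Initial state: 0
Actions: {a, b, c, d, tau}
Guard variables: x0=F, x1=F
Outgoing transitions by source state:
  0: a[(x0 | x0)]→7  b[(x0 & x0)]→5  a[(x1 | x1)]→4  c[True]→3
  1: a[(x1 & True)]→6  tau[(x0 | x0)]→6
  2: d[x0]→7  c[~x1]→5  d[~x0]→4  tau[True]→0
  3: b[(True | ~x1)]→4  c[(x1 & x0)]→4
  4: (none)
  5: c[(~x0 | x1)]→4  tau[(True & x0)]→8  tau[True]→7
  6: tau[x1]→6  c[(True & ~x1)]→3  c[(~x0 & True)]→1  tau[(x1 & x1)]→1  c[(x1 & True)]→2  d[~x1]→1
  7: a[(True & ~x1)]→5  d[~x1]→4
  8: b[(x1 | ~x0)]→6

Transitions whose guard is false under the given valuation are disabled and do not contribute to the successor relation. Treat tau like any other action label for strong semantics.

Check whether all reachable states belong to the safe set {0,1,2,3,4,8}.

Answer: INVARIANT HOLDS

Analysis:
Inv-set: {0,1,2,3,4,8}
Reach set: {0,3,4}
  0: ✓
  3: ✓
  4: ✓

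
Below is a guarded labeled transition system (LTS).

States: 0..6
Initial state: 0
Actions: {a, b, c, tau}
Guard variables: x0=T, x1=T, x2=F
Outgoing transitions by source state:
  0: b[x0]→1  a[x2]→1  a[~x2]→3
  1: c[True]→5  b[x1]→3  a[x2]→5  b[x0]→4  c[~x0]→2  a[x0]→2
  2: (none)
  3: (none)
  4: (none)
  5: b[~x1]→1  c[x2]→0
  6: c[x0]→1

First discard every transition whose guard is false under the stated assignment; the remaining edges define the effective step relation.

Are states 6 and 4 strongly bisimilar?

Refine partition for ~:
  π0 = {{0,1,2,3,4,5,6}}
  π1 = {{0},{1},{2,3,4,5},{6}}
stable after 2 split(s): 4 block(s)
[6]={6}  [4]={2,3,4,5}

Answer: NOT BISIMILAR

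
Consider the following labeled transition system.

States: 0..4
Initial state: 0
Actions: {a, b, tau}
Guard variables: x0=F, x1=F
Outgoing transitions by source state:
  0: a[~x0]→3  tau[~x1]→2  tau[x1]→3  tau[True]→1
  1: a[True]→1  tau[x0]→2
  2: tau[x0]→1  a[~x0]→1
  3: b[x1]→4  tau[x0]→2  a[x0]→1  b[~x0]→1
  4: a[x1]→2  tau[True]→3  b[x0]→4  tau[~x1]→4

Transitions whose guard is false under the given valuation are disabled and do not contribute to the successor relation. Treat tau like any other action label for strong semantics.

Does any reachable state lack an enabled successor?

R = {0,1,2,3}
  0: a→3  tau→1  tau→2  [3 out]
  1: a→1  [1 out]
  2: a→1  [1 out]
  3: b→1  [1 out]

Answer: DEADLOCK-FREE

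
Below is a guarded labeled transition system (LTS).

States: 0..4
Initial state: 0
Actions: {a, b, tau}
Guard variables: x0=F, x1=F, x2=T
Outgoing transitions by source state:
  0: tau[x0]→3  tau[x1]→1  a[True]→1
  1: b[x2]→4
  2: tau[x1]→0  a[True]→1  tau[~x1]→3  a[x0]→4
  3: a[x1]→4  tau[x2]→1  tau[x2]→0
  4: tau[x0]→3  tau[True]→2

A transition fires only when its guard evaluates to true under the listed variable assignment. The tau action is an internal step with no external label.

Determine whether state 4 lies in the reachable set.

Answer: REACHABLE

Trace:
After dropping false guards: 7 live edges.
depth 0: {0}
depth 1: {1}  now seen {0,1}
depth 2: {4}  now seen {0,1,4}
depth 3: {2}  now seen {0,1,2,4}
depth 4: {3}  now seen {0,1,2,3,4}
Reach set: {0,1,2,3,4}
witness 4: a·b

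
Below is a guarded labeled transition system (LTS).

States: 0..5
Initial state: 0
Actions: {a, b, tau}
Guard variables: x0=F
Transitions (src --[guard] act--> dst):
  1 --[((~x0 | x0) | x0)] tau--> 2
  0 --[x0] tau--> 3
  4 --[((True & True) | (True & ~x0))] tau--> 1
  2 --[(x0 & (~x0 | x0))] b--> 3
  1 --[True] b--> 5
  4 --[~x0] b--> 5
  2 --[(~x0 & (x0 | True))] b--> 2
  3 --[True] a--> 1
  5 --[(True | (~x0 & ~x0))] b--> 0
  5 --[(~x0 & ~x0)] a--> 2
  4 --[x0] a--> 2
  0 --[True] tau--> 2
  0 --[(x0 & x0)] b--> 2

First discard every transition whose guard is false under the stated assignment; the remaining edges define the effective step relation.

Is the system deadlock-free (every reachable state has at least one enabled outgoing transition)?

Reachable = {0,2}
  0: tau→2  [1 exit(s)]
  2: b→2  [1 exit(s)]

Answer: DEADLOCK-FREE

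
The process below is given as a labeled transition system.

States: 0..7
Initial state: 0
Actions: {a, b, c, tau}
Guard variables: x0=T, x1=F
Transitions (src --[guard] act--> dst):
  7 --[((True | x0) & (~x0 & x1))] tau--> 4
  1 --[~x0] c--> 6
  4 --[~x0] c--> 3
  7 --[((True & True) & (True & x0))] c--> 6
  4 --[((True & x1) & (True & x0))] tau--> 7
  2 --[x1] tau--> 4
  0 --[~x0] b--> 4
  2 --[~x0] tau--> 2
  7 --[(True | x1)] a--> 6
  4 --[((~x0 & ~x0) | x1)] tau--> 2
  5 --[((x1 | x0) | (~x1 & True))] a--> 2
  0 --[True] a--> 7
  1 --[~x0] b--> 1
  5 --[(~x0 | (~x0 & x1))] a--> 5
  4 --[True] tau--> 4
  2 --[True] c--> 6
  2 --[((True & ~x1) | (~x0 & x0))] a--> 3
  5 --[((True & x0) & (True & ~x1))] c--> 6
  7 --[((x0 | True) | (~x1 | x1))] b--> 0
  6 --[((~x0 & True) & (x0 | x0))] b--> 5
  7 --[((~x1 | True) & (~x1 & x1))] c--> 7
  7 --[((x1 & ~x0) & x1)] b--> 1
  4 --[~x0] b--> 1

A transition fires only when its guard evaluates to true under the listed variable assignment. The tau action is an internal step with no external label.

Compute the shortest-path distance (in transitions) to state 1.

Answer: UNREACHABLE

Working:
BFS to 1:
  depth 0: {0}
  depth 1: {7}
  depth 2: {6}
1 never appears.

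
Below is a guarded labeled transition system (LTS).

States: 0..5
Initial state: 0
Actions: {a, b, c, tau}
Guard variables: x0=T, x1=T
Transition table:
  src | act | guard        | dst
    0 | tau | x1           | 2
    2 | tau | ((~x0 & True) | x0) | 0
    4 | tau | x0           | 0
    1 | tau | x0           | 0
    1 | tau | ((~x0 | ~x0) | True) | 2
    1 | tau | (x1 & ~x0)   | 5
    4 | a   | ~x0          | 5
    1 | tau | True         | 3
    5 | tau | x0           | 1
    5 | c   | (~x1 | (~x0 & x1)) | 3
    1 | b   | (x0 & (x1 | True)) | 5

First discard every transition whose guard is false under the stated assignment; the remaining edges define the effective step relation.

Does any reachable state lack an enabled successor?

R = {0,2}
  0: tau→2  [1 out]
  2: tau→0  [1 out]

Answer: DEADLOCK-FREE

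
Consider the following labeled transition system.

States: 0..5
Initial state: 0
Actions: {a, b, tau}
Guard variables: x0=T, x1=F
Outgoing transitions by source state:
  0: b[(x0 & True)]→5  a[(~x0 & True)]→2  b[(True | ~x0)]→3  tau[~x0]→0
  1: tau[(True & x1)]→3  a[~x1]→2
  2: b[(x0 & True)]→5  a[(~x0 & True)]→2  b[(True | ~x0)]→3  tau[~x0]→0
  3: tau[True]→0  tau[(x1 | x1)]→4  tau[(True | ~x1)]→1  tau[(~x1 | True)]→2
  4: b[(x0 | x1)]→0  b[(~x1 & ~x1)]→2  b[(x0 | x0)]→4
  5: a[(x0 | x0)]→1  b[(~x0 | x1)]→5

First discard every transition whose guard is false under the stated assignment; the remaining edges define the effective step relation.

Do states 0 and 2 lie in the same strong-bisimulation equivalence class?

Answer: BISIMILAR

Working:
Compute ~ classes (split until stable):
  P[0] = {{0,1,2,3,4,5}}
  P[1] = {{0,2,4},{1,5},{3}}
  P[2] = {{0,2},{1},{3},{4},{5}}
Fixed point at round 3; 5 class(es).
0∈{0,2}, 2∈{0,2}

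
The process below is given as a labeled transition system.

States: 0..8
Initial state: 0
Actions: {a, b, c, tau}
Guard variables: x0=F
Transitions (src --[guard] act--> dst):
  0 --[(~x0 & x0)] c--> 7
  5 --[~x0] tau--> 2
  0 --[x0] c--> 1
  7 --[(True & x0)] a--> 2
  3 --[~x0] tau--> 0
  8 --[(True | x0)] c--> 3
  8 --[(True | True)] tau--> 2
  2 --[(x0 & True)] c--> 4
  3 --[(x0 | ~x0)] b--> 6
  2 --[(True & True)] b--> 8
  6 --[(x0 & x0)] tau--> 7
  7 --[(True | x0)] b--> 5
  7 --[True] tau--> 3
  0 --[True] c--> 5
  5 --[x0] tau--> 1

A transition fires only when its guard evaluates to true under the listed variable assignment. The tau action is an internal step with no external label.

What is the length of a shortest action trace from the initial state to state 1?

Layered search for 1:
  depth 0: {0}
  depth 1: {5}
  depth 2: {2}
  depth 3: {8}
  depth 4: {3}
  depth 5: {6}
1 never appears.

Answer: UNREACHABLE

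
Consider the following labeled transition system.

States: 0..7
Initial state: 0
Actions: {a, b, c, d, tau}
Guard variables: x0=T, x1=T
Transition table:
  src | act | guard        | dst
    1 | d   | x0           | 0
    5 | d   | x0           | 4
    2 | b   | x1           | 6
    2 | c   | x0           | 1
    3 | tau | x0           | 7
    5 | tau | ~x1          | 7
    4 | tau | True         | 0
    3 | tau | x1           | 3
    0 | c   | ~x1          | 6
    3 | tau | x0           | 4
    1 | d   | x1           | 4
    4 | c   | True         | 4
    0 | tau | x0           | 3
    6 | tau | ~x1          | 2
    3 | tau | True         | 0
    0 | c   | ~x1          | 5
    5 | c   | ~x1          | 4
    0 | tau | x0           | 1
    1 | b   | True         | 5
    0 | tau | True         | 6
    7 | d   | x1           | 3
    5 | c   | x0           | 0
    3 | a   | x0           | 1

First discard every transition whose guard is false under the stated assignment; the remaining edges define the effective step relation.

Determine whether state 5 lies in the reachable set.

Answer: REACHABLE

Analysis:
Guard filter leaves 18 enabled edge(s).
depth 0: {0}
depth 1: {1,3,6}  now seen {0,1,3,6}
depth 2: {4,5,7}  now seen {0,1,3,4,5,6,7}
Reach set: {0,1,3,4,5,6,7}
trace reaching 5: tau·b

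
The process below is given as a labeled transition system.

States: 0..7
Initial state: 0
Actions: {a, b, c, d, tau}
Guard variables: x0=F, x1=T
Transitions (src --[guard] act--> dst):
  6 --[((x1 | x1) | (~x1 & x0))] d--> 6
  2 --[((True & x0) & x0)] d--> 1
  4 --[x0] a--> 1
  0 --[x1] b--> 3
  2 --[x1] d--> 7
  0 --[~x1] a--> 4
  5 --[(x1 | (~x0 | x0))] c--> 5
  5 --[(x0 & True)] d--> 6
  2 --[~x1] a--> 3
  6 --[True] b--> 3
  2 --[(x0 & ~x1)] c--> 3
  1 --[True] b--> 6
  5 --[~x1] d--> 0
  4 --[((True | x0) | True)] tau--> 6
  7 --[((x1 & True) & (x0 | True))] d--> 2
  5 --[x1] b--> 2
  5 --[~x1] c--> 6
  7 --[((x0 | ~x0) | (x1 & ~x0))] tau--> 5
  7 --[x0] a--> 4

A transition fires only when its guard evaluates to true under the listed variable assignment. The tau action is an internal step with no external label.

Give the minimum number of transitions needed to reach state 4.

Answer: UNREACHABLE

Working:
BFS to 4:
  depth 0: {0}
  depth 1: {3}
4 never appears.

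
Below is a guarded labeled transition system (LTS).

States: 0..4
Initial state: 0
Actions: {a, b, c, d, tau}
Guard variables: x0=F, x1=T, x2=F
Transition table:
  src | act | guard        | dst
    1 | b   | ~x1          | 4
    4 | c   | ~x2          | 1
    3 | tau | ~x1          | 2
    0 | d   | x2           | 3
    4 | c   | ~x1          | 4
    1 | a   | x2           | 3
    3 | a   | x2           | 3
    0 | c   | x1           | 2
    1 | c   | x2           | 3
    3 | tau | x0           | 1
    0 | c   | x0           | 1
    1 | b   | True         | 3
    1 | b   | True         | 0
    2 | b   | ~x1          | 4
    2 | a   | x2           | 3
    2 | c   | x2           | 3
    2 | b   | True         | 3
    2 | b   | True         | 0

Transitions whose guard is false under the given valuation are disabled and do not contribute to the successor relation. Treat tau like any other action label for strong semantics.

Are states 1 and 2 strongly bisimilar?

Answer: BISIMILAR

Analysis:
Refine partition for ~:
  round 0: {{0,1,2,3,4}}
  round 1: {{0,4},{1,2},{3}}
3 equivalence class(es) (converged in 2)
1∈{1,2}, 2∈{1,2}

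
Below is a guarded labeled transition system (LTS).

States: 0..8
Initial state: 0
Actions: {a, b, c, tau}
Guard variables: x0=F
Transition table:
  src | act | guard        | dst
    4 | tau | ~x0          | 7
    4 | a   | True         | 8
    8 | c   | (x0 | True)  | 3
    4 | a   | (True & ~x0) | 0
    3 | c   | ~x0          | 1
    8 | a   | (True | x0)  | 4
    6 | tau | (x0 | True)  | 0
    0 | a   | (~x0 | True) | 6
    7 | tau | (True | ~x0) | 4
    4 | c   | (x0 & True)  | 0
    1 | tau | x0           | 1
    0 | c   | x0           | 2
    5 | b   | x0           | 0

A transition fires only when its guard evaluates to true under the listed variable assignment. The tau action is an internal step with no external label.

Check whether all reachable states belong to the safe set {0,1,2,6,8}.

Inv-set: {0,1,2,6,8}
Reachable = {0,6}
  0: ok
  6: ok

Answer: INVARIANT HOLDS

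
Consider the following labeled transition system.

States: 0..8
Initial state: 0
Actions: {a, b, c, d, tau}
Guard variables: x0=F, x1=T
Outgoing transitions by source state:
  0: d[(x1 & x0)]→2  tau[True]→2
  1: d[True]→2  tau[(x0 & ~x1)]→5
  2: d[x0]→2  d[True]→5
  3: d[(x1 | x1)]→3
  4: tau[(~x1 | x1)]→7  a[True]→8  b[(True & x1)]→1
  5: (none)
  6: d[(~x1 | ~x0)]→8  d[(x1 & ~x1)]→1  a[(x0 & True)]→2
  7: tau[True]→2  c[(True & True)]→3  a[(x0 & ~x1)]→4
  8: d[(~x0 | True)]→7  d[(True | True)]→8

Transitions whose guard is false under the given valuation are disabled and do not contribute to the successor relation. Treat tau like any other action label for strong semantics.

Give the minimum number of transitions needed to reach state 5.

Layered search for 5:
  Layer 0: {0}
  Layer 1: {2}
  Layer 2: {5}
depth(5)=2, e.g. tau·d

Answer: 2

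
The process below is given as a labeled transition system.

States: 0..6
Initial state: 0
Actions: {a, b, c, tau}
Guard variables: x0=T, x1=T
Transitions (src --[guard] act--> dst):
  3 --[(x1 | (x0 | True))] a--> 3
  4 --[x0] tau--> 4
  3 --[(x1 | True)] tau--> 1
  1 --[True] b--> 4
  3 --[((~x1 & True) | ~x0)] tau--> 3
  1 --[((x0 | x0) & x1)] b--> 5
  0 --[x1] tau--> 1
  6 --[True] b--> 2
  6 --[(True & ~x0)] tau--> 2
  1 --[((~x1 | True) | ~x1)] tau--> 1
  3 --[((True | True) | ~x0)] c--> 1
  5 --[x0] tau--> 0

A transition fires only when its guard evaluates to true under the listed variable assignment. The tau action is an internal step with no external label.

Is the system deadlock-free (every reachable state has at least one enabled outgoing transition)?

Answer: DEADLOCK-FREE

Working:
R = {0,1,4,5}
  0: tau→1  [1 exit(s)]
  1: b→4  b→5  tau→1  [3 exit(s)]
  4: tau→4  [1 exit(s)]
  5: tau→0  [1 exit(s)]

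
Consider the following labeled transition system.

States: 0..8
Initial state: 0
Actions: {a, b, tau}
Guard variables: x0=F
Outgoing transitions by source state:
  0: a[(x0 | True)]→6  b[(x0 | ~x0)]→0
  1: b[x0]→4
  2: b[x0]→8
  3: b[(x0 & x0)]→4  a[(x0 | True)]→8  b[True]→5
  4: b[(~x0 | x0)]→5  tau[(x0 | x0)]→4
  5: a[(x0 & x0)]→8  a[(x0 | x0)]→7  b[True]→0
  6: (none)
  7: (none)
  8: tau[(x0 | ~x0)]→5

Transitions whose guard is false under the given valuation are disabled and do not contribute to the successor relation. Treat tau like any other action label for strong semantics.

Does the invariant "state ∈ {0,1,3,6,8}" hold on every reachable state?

Answer: INVARIANT HOLDS

Working:
Inv-set: {0,1,3,6,8}
R = {0,6}
  0: ok
  6: ok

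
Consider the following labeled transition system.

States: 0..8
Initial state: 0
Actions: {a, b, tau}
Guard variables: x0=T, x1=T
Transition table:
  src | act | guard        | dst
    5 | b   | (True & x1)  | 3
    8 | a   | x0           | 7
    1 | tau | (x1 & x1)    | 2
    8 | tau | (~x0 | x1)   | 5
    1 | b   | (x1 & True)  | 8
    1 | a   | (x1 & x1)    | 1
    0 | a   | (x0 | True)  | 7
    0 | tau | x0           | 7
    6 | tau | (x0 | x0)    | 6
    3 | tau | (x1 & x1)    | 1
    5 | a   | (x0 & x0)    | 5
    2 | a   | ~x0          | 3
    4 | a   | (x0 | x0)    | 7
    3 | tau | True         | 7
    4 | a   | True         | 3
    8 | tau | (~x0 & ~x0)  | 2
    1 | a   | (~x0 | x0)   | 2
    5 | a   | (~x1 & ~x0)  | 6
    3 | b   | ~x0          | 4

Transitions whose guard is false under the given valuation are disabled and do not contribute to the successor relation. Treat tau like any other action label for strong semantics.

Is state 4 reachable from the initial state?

Guard filter leaves 15 enabled edge(s).
L0 = {0}
L1 = {7}  now seen {0,7}
R = {0,7}

Answer: UNREACHABLE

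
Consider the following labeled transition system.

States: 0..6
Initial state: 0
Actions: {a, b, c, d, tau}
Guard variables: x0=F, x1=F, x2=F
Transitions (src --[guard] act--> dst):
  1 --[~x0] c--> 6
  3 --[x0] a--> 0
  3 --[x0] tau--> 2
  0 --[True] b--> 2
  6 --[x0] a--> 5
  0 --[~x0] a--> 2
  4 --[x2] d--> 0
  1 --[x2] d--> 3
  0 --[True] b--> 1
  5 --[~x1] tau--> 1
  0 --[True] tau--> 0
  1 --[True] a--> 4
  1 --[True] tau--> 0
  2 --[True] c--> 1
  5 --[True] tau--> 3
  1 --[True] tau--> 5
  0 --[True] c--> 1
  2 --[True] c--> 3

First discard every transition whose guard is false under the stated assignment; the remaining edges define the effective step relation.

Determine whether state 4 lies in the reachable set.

After dropping false guards: 13 live edges.
Layer 0: {0}
Layer 1: {1,2}  cumulative {0,1,2}
Layer 2: {3,4,5,6}  cumulative {0,1,2,3,4,5,6}
Reach set: {0,1,2,3,4,5,6}
trace reaching 4: b·a

Answer: REACHABLE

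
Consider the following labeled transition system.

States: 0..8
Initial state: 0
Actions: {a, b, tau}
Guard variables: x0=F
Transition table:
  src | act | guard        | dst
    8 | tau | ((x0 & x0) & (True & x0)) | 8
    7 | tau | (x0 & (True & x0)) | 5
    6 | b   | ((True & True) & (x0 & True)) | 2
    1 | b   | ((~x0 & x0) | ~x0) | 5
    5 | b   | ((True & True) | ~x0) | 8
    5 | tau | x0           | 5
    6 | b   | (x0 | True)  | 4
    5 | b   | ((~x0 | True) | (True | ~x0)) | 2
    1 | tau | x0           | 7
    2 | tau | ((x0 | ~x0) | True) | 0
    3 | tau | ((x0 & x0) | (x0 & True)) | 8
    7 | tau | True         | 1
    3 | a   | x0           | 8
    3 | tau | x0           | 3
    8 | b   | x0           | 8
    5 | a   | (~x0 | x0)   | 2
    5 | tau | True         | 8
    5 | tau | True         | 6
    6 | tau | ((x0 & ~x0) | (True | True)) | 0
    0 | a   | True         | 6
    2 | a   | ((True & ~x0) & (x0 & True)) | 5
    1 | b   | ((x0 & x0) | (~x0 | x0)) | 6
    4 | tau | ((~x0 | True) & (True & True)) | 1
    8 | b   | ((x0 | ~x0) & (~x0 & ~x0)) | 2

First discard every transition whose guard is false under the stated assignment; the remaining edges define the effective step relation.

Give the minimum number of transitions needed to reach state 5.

BFS to 5:
  L0 = {0}
  L1 = {6}
  L2 = {4}
  L3 = {1}
  L4 = {5}
depth(5)=4, e.g. a·b·tau·b

Answer: 4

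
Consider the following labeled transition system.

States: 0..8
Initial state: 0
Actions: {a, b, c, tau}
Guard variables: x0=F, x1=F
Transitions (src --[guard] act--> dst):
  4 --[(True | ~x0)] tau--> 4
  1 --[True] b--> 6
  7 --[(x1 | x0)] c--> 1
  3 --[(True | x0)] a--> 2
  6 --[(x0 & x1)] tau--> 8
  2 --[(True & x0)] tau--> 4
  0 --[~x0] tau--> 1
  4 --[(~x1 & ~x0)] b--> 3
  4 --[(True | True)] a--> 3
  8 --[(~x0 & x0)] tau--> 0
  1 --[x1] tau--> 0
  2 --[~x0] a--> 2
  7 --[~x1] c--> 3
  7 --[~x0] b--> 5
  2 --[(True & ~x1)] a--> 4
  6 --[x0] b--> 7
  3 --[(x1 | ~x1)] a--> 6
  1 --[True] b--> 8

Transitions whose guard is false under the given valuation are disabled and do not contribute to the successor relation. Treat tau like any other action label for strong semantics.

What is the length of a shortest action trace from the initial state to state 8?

BFS to 8:
  L0 = {0}
  L1 = {1}
  L2 = {6,8}
8 enters at depth 2; path tau·b

Answer: 2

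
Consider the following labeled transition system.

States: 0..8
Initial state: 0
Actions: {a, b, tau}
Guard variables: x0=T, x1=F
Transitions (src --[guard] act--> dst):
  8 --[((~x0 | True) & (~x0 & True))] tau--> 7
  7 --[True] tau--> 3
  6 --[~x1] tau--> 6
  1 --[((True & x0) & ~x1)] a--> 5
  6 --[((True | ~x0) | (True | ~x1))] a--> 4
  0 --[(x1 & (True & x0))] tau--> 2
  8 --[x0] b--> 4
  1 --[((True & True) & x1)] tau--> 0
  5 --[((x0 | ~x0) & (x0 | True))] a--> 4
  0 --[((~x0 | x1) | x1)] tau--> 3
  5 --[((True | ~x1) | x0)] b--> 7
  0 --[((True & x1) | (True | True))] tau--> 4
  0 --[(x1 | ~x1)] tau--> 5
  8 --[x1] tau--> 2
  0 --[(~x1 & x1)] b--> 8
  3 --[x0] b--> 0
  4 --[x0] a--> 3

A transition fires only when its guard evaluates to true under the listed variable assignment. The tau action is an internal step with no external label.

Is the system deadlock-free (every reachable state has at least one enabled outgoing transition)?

R = {0,3,4,5,7}
  0: tau→4  tau→5  [2 out]
  3: b→0  [1 out]
  4: a→3  [1 out]
  5: a→4  b→7  [2 out]
  7: tau→3  [1 out]

Answer: DEADLOCK-FREE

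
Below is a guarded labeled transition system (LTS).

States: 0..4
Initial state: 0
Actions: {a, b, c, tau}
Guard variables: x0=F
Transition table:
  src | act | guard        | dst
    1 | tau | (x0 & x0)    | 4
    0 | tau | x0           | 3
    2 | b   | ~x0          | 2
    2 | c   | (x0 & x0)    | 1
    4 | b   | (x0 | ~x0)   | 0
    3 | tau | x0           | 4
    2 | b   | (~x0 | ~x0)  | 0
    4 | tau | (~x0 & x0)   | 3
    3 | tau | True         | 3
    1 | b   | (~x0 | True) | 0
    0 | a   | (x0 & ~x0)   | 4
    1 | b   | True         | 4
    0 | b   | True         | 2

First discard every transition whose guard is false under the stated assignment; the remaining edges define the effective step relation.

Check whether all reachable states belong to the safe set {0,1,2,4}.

Allowed set {0,1,2,4}
Reachable = {0,2}
  0: ok
  2: ok

Answer: INVARIANT HOLDS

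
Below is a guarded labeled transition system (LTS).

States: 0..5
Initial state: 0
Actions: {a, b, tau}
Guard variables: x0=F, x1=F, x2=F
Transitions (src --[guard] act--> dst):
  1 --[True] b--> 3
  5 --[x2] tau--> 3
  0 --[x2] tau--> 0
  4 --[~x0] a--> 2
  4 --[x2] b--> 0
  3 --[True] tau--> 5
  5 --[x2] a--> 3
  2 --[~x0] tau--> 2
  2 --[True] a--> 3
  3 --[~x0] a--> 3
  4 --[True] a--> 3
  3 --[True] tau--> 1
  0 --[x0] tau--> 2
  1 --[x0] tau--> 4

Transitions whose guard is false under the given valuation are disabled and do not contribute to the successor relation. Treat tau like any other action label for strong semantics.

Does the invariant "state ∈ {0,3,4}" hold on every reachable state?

Inv-set: {0,3,4}
Reach set: {0}
  0: ✓

Answer: INVARIANT HOLDS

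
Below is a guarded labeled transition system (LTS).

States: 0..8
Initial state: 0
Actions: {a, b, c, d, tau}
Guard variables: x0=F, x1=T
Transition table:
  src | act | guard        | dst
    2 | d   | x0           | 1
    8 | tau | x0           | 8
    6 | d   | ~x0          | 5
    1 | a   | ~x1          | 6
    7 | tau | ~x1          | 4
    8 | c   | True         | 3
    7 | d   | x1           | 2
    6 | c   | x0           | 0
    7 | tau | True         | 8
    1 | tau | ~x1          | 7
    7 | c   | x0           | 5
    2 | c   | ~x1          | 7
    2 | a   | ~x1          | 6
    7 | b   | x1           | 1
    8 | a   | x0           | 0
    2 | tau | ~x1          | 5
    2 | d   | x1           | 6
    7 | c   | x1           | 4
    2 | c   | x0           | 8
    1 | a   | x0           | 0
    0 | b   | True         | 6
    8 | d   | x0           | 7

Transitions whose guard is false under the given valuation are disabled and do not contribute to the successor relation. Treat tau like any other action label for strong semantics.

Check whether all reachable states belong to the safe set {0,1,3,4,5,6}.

Inv-set: {0,1,3,4,5,6}
Reachable = {0,5,6}
  0: ✓
  5: ✓
  6: ✓

Answer: INVARIANT HOLDS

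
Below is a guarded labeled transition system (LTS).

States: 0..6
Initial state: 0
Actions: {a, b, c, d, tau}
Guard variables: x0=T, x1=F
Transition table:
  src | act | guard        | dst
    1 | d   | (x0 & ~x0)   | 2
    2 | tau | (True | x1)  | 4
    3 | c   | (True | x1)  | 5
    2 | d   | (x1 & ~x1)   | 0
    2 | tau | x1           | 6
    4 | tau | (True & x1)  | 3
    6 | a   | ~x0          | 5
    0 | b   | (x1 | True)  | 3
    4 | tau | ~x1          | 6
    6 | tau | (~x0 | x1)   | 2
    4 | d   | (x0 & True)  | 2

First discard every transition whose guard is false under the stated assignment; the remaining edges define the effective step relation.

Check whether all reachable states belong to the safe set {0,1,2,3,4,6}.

Inv-set: {0,1,2,3,4,6}
Reachable = {0,3,5}
  0: ok
  3: ok
  5: ✗ unsafe
reach 5 via b·c — violates

Answer: INVARIANT VIOLATED at state 5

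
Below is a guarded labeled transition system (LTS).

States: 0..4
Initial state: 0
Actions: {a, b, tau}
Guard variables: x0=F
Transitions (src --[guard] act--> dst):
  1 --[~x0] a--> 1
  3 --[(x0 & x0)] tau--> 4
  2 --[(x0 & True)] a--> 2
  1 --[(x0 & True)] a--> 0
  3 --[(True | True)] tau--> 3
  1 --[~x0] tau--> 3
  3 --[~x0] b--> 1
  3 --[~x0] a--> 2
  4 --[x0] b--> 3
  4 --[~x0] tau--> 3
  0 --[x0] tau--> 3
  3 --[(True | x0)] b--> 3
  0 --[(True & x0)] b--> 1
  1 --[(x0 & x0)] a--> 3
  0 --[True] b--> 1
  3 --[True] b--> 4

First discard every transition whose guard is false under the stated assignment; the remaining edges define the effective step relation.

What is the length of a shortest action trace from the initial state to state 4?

BFS to 4:
  L0 = {0}
  L1 = {1}
  L2 = {3}
  L3 = {2,4}
4 enters at depth 3; path b·tau·b

Answer: 3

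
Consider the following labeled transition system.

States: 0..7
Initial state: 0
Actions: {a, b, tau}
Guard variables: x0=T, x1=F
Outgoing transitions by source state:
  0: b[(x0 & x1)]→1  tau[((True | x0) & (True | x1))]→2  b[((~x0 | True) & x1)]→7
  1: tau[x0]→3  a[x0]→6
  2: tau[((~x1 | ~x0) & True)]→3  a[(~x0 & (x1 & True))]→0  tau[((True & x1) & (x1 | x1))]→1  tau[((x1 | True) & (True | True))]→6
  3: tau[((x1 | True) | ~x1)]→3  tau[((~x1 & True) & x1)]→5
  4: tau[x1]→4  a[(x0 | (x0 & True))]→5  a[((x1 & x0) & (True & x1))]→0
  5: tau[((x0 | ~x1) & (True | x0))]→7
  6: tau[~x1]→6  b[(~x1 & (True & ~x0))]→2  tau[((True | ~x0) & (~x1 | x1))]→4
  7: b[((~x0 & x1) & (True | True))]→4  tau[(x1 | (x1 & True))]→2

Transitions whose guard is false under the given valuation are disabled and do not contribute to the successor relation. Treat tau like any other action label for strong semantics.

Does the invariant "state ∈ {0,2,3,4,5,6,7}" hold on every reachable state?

Answer: INVARIANT HOLDS

Trace:
Inv-set: {0,2,3,4,5,6,7}
Reachable = {0,2,3,4,5,6,7}
  0: safe
  2: safe
  3: safe
  4: safe
  5: safe
  6: safe
  7: safe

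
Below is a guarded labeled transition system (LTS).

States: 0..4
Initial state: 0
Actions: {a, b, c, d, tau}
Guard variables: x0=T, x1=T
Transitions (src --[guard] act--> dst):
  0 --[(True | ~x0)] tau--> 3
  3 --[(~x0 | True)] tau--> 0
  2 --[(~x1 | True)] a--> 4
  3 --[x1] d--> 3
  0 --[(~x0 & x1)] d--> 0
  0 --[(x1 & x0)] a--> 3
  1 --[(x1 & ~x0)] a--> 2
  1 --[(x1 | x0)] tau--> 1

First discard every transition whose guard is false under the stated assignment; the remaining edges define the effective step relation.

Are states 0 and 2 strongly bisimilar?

Answer: NOT BISIMILAR

Analysis:
Refine partition for ~:
  π0 = {{0,1,2,3,4}}
  π1 = {{0},{1},{2},{3},{4}}
5 equivalence class(es) (converged in 2)
0∈{0}, 2∈{2}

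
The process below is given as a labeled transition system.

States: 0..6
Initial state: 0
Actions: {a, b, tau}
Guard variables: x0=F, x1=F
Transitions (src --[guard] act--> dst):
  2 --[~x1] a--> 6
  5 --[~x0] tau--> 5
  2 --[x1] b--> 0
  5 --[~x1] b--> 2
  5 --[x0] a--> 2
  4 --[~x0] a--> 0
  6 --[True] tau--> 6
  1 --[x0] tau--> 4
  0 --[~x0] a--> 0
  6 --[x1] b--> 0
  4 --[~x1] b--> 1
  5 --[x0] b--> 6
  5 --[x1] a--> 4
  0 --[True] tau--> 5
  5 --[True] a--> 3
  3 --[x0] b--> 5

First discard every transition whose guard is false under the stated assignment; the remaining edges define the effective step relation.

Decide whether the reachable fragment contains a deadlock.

Answer: DEADLOCK at state 3

Analysis:
Reach set: {0,2,3,5,6}
  0: a→0  tau→5  [2 out]
  2: a→6  [1 out]
  3: ∅  [STUCK]
  5: a→3  b→2  tau→5  [3 out]
  6: tau→6  [1 out]
witness 3: tau·a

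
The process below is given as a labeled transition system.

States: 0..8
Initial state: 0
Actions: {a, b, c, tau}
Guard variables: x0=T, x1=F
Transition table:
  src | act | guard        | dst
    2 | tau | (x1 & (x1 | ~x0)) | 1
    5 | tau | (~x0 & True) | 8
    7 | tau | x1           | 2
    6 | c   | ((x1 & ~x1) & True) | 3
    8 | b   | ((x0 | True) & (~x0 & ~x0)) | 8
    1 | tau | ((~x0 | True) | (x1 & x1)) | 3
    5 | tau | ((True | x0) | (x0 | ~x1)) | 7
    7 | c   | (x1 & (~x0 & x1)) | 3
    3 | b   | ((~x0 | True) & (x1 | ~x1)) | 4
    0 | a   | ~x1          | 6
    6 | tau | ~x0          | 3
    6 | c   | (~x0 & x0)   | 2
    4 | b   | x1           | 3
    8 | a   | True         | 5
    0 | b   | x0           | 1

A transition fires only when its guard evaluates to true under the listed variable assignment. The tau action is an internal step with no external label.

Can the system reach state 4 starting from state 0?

Guard filter leaves 6 enabled edge(s).
L0 = {0}
L1 = {1,6}  cumulative {0,1,6}
L2 = {3}  cumulative {0,1,3,6}
L3 = {4}  cumulative {0,1,3,4,6}
Reachable = {0,1,3,4,6}
trace reaching 4: b·tau·b

Answer: REACHABLE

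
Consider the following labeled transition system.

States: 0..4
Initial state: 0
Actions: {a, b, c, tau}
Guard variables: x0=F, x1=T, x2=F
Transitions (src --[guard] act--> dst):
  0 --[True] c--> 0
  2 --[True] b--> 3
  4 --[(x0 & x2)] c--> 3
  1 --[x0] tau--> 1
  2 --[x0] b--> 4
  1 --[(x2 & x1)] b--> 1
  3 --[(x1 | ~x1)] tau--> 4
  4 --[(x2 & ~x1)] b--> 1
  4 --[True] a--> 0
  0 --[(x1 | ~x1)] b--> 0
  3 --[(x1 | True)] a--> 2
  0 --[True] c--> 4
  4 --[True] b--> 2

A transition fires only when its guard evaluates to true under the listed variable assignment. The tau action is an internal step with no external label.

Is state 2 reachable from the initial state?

Guard filter leaves 8 enabled edge(s).
L0 = {0}
L1 = {4}  now seen {0,4}
L2 = {2}  now seen {0,2,4}
L3 = {3}  now seen {0,2,3,4}
Reach set: {0,2,3,4}
witness 2: c·b

Answer: REACHABLE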